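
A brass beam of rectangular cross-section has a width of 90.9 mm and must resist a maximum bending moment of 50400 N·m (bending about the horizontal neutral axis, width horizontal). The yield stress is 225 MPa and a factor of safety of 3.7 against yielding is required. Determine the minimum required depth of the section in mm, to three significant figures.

h = 234 mm

σ_allow = 225/3.7 = 60.81 MPa.
For a rectangular section σ = 6M/(bh²), so h² = 6M/(b σ_allow) = 6×5.0400×10^7/(90.9×60.81) = 54710 mm².
h = 233.9 mm.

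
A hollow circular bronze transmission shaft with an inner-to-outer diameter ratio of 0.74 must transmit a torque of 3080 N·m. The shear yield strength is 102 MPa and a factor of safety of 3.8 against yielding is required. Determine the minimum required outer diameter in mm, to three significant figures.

d_o = 94.2 mm

τ_allow = 102/3.8 = 26.84 MPa.
For a hollow shaft τ = 16T/[πd_o³(1−k⁴)] with k = 0.74, so 1−k⁴ = 0.7001.
d_o³ = 16T/[π τ_allow (1−k⁴)] = 16×3080000/(π×26.84×0.7001) = 834700 mm³.
d_o = 94.15 mm.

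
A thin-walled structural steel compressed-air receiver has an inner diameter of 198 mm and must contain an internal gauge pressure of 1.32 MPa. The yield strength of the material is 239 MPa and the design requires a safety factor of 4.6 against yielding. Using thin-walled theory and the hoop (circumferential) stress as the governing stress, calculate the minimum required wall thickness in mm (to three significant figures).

σ_allow = 239/4.6 = 51.96 MPa.
Hoop stress σ_h = pD/(2t), so t = pD/(2σ_allow) = 1.32×198/(2×51.96) = 2.515 mm.

t = 2.52 mm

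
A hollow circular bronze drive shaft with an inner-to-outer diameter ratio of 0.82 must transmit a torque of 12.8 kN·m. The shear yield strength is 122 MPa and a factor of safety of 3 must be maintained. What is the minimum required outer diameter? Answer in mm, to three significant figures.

d_o = 143 mm

τ_allow = 122/3 = 40.67 MPa.
For a hollow shaft τ = 16T/[πd_o³(1−k⁴)] with k = 0.82, so 1−k⁴ = 0.5479.
d_o³ = 16T/[π τ_allow (1−k⁴)] = 16×1.2800×10^7/(π×40.67×0.5479) = 2.926×10^6 mm³.
d_o = 143.0 mm.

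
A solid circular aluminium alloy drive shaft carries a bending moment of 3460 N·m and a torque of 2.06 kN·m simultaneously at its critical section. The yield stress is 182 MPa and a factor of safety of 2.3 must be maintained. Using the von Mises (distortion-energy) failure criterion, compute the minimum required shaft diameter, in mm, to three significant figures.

σ_allow = σ_y/n = 182/2.3 = 79.13 MPa.
For a solid shaft σ_b = 32M/(πd³) and τ = 16T/(πd³), so the von Mises stress is σ' = (16/πd³)·√(4M²+3T²).
√(4M²+3T²) = √(4×(3.460×10^6)² + 3×(2.060×10^6)²) = 7.786×10^6 N·mm.
d³ = 16×7.786×10^6/(π×79.13) = 501100 mm³.
d = 79.43 mm.

d = 79.4 mm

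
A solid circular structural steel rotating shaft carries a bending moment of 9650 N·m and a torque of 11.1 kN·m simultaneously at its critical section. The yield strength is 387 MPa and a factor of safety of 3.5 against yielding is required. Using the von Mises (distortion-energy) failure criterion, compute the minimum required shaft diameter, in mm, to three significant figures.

σ_allow = σ_y/n = 387/3.5 = 110.6 MPa.
For a solid shaft σ_b = 32M/(πd³) and τ = 16T/(πd³), so the von Mises stress is σ' = (16/πd³)·√(4M²+3T²).
√(4M²+3T²) = √(4×(9.650×10^6)² + 3×(1.110×10^7)²) = 2.724×10^7 N·mm.
d³ = 16×2.724×10^7/(π×110.6) = 1.255×10^6 mm³.
d = 107.9 mm.

d = 108 mm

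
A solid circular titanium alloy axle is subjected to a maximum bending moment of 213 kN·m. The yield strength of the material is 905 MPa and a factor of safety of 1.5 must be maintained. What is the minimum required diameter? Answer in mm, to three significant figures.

d = 153 mm

σ_allow = 905/1.5 = 603.3 MPa.
For a solid circular section σ = 32M/(πd³), so d³ = 32M/(π σ_allow) = 32×2.1300×10^8/(π×603.3) = 3.596×10^6 mm³.
d = 153.2 mm.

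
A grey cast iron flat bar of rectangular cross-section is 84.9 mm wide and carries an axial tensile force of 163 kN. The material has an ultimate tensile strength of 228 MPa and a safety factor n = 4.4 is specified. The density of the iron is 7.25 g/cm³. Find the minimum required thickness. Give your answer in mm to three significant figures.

t = 37.1 mm

σ_allow = 228/4.4 = 51.82 MPa.
Required area A = F/σ_allow = 163000/51.82 = 3146 mm².
t = A/w = 3146/84.9 = 37.05 mm.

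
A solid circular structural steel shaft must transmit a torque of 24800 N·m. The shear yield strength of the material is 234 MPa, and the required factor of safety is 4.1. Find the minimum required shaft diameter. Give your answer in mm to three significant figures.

d = 130 mm

Allowable shear stress τ_allow = 234/4.1 = 57.07 MPa.
For a solid shaft τ = 16T/(πd³), so d³ = 16T/(π τ_allow) = 16×2.4800×10^7/(π×57.07) = 2.213×10^6 mm³.
d = (2.213×10^6)^(1/3) = 130.3 mm.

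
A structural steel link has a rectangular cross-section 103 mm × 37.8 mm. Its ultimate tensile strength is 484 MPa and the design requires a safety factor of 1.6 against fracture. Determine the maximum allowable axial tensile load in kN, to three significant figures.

F_allow = 1180 kN

σ_allow = 484/1.6 = 302.5 MPa.
A = 103×37.8 = 3893 mm².
F_allow = σ_allow × A = 302.5×3893 = 1.178×10^6 N.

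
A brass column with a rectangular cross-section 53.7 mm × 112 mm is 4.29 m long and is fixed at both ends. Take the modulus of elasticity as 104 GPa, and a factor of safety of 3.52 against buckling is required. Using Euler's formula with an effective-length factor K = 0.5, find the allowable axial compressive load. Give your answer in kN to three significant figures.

Buckling occurs about the weak axis: I_min = h·b³/12 = 112×53.7³/12 = 1.445×10^6 mm⁴ (b = 53.7 mm is the smaller dimension).
Effective length L_e = KL = 0.5×4.29 m = 2145 mm.
Euler critical load P_cr = π²EI/L_e² = π²×104000×1.445×10^6/2145² = 322400 N.
P_allow = P_cr/n = 322400/3.52 = 91600 N.

P_allow = 91.6 kN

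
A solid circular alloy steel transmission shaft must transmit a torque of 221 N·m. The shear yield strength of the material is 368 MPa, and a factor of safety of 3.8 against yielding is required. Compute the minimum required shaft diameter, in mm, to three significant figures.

d = 22.7 mm

Allowable shear stress τ_allow = 368/3.8 = 96.84 MPa.
For a solid shaft τ = 16T/(πd³), so d³ = 16T/(π τ_allow) = 16×221000/(π×96.84) = 11620 mm³.
d = (11620)^(1/3) = 22.65 mm.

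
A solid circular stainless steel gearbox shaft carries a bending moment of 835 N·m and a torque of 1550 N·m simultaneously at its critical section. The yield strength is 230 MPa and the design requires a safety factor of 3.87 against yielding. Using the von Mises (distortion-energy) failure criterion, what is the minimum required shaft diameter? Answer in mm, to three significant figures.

d = 64.7 mm

σ_allow = σ_y/n = 230/3.87 = 59.43 MPa.
For a solid shaft σ_b = 32M/(πd³) and τ = 16T/(πd³), so the von Mises stress is σ' = (16/πd³)·√(4M²+3T²).
√(4M²+3T²) = √(4×(835000)² + 3×(1.550×10^6)²) = 3.162×10^6 N·mm.
d³ = 16×3.162×10^6/(π×59.43) = 270900 mm³.
d = 64.71 mm.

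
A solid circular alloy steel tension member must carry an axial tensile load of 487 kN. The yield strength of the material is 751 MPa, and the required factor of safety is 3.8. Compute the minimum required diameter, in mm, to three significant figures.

d = 56.0 mm

Allowable stress σ_allow = 751/3.8 = 197.6 MPa.
Required area A = F/σ_allow = 487000/197.6 = 2464 mm².
A = πd²/4 → d = √(4A/π) = 56.01 mm.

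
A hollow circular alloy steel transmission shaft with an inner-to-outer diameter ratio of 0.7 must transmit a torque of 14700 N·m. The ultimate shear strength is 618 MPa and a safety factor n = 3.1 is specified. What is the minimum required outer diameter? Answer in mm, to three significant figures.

τ_allow = 618/3.1 = 199.4 MPa.
For a hollow shaft τ = 16T/[πd_o³(1−k⁴)] with k = 0.7, so 1−k⁴ = 0.7599.
d_o³ = 16T/[π τ_allow (1−k⁴)] = 16×1.4700×10^7/(π×199.4×0.7599) = 494200 mm³.
d_o = 79.06 mm.

d_o = 79.1 mm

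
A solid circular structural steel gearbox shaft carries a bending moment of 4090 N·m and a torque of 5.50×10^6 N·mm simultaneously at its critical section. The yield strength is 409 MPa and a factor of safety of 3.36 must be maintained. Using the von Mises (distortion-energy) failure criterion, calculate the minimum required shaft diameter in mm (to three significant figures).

d = 80.7 mm

σ_allow = σ_y/n = 409/3.36 = 121.7 MPa.
For a solid shaft σ_b = 32M/(πd³) and τ = 16T/(πd³), so the von Mises stress is σ' = (16/πd³)·√(4M²+3T²).
√(4M²+3T²) = √(4×(4.090×10^6)² + 3×(5.500×10^6)²) = 1.256×10^7 N·mm.
d³ = 16×1.256×10^7/(π×121.7) = 525400 mm³.
d = 80.69 mm.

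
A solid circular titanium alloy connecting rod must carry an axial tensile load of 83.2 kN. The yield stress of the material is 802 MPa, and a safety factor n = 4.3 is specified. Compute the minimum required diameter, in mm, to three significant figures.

Allowable stress σ_allow = 802/4.3 = 186.5 MPa.
Required area A = F/σ_allow = 83200/186.5 = 446.1 mm².
A = πd²/4 → d = √(4A/π) = 23.83 mm.

d = 23.8 mm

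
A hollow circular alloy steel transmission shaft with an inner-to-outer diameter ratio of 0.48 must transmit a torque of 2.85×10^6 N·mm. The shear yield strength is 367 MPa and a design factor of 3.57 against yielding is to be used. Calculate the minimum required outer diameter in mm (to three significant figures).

d_o = 53.0 mm

τ_allow = 367/3.57 = 102.8 MPa.
For a hollow shaft τ = 16T/[πd_o³(1−k⁴)] with k = 0.48, so 1−k⁴ = 0.9469.
d_o³ = 16T/[π τ_allow (1−k⁴)] = 16×2850000/(π×102.8×0.9469) = 149100 mm³.
d_o = 53.03 mm.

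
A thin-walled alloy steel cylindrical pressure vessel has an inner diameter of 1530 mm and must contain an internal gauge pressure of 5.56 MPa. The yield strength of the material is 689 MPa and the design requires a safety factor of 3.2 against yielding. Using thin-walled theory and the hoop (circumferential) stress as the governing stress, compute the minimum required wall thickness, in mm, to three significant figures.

σ_allow = 689/3.2 = 215.3 MPa.
Hoop stress σ_h = pD/(2t), so t = pD/(2σ_allow) = 5.56×1530/(2×215.3) = 19.75 mm.

t = 19.8 mm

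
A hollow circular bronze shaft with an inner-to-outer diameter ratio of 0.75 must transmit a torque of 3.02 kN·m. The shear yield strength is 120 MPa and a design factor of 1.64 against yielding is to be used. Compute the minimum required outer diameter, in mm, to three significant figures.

τ_allow = 120/1.64 = 73.17 MPa.
For a hollow shaft τ = 16T/[πd_o³(1−k⁴)] with k = 0.75, so 1−k⁴ = 0.6836.
d_o³ = 16T/[π τ_allow (1−k⁴)] = 16×3020000/(π×73.17×0.6836) = 307500 mm³.
d_o = 67.50 mm.

d_o = 67.5 mm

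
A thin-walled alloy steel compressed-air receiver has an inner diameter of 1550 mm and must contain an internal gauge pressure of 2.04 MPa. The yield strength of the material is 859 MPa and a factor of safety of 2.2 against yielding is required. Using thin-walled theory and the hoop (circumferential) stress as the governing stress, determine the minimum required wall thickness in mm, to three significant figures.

σ_allow = 859/2.2 = 390.5 MPa.
Hoop stress σ_h = pD/(2t), so t = pD/(2σ_allow) = 2.04×1550/(2×390.5) = 4.049 mm.

t = 4.05 mm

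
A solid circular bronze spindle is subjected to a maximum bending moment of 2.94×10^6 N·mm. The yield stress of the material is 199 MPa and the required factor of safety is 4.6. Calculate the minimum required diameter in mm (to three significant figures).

d = 88.5 mm

σ_allow = 199/4.6 = 43.26 MPa.
For a solid circular section σ = 32M/(πd³), so d³ = 32M/(π σ_allow) = 32×2940000/(π×43.26) = 692200 mm³.
d = 88.46 mm.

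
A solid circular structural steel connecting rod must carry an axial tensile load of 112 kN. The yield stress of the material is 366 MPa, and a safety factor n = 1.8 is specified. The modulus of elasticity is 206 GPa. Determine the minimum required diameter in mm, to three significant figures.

d = 26.5 mm

Allowable stress σ_allow = 366/1.8 = 203.3 MPa.
Required area A = F/σ_allow = 112000/203.3 = 550.8 mm².
A = πd²/4 → d = √(4A/π) = 26.48 mm.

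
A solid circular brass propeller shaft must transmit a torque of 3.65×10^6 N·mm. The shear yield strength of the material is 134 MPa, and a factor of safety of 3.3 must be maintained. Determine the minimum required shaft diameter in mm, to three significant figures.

d = 77.1 mm

Allowable shear stress τ_allow = 134/3.3 = 40.61 MPa.
For a solid shaft τ = 16T/(πd³), so d³ = 16T/(π τ_allow) = 16×3650000/(π×40.61) = 457800 mm³.
d = (457800)^(1/3) = 77.07 mm.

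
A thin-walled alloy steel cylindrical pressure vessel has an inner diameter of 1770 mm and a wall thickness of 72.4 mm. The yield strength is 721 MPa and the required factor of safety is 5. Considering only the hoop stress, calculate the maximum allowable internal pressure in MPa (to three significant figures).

p_allow = 11.8 MPa

σ_allow = 721/5 = 144.2 MPa.
σ_h = pD/(2t) → p_allow = 2σ_allow t/D = 2×144.2×72.4/1770 = 11.80 MPa.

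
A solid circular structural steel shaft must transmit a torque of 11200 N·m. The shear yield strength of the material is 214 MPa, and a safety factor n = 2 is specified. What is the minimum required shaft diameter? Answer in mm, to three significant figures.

Allowable shear stress τ_allow = 214/2 = 107.0 MPa.
For a solid shaft τ = 16T/(πd³), so d³ = 16T/(π τ_allow) = 16×1.1200×10^7/(π×107.0) = 533100 mm³.
d = (533100)^(1/3) = 81.08 mm.

d = 81.1 mm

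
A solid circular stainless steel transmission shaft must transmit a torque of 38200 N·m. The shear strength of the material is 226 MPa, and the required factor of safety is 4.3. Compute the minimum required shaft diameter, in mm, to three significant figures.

Allowable shear stress τ_allow = 226/4.3 = 52.56 MPa.
For a solid shaft τ = 16T/(πd³), so d³ = 16T/(π τ_allow) = 16×3.8200×10^7/(π×52.56) = 3.702×10^6 mm³.
d = (3.702×10^6)^(1/3) = 154.7 mm.

d = 155 mm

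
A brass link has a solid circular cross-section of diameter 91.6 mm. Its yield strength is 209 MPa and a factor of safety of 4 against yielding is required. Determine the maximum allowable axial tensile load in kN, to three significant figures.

σ_allow = 209/4 = 52.25 MPa.
A = πd²/4 = π×91.6²/4 = 6590 mm².
F_allow = σ_allow × A = 52.25×6590 = 344300 N.

F_allow = 344 kN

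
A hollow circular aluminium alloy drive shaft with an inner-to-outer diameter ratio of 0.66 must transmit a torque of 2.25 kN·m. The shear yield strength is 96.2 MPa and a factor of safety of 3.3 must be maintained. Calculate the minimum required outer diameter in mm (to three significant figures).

τ_allow = 96.2/3.3 = 29.15 MPa.
For a hollow shaft τ = 16T/[πd_o³(1−k⁴)] with k = 0.66, so 1−k⁴ = 0.8103.
d_o³ = 16T/[π τ_allow (1−k⁴)] = 16×2250000/(π×29.15×0.8103) = 485100 mm³.
d_o = 78.58 mm.

d_o = 78.6 mm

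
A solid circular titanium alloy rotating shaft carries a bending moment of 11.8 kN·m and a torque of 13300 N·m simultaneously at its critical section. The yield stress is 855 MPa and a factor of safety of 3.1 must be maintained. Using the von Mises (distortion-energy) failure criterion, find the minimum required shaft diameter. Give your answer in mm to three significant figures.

d = 84.8 mm

σ_allow = σ_y/n = 855/3.1 = 275.8 MPa.
For a solid shaft σ_b = 32M/(πd³) and τ = 16T/(πd³), so the von Mises stress is σ' = (16/πd³)·√(4M²+3T²).
√(4M²+3T²) = √(4×(1.180×10^7)² + 3×(1.330×10^7)²) = 3.298×10^7 N·mm.
d³ = 16×3.298×10^7/(π×275.8) = 609000 mm³.
d = 84.76 mm.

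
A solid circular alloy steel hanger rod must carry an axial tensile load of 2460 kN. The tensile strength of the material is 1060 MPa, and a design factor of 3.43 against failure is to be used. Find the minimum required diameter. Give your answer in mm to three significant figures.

Allowable stress σ_allow = 1060/3.43 = 309.0 MPa.
Required area A = F/σ_allow = 2460000/309.0 = 7960 mm².
A = πd²/4 → d = √(4A/π) = 100.7 mm.

d = 101 mm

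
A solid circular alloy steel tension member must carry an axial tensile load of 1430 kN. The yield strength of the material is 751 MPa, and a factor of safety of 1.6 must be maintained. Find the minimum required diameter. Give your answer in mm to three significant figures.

d = 62.3 mm

Allowable stress σ_allow = 751/1.6 = 469.4 MPa.
Required area A = F/σ_allow = 1430000/469.4 = 3047 mm².
A = πd²/4 → d = √(4A/π) = 62.28 mm.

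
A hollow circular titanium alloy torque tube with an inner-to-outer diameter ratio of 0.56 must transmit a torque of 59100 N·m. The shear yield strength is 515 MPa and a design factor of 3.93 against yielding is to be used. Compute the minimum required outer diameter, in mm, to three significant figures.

d_o = 137 mm

τ_allow = 515/3.93 = 131.0 MPa.
For a hollow shaft τ = 16T/[πd_o³(1−k⁴)] with k = 0.56, so 1−k⁴ = 0.9017.
d_o³ = 16T/[π τ_allow (1−k⁴)] = 16×5.9100×10^7/(π×131.0×0.9017) = 2.547×10^6 mm³.
d_o = 136.6 mm.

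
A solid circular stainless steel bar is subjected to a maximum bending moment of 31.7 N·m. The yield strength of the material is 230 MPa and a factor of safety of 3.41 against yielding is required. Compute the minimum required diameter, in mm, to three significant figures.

σ_allow = 230/3.41 = 67.45 MPa.
For a solid circular section σ = 32M/(πd³), so d³ = 32M/(π σ_allow) = 32×31700/(π×67.45) = 4787 mm³.
d = 16.85 mm.

d = 16.9 mm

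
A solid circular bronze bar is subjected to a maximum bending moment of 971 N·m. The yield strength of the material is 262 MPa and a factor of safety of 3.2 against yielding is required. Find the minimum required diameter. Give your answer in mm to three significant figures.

σ_allow = 262/3.2 = 81.88 MPa.
For a solid circular section σ = 32M/(πd³), so d³ = 32M/(π σ_allow) = 32×971000/(π×81.88) = 120800 mm³.
d = 49.43 mm.

d = 49.4 mm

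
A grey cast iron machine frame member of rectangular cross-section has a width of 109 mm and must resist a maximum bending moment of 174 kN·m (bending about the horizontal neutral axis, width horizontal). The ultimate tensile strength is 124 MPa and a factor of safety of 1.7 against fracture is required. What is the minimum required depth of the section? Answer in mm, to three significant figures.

σ_allow = 124/1.7 = 72.94 MPa.
For a rectangular section σ = 6M/(bh²), so h² = 6M/(b σ_allow) = 6×1.7400×10^8/(109×72.94) = 131300 mm².
h = 362.4 mm.

h = 362 mm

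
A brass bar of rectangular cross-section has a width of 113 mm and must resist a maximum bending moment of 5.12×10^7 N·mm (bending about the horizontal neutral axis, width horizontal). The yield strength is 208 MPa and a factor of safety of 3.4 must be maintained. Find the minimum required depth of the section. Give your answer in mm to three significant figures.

h = 211 mm

σ_allow = 208/3.4 = 61.18 MPa.
For a rectangular section σ = 6M/(bh²), so h² = 6M/(b σ_allow) = 6×5.1200×10^7/(113×61.18) = 44440 mm².
h = 210.8 mm.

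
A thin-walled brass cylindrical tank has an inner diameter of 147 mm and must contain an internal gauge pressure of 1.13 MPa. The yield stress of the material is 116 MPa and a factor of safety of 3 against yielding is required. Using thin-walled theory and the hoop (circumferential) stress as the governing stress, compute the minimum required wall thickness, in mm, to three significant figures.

σ_allow = 116/3 = 38.67 MPa.
Hoop stress σ_h = pD/(2t), so t = pD/(2σ_allow) = 1.13×147/(2×38.67) = 2.148 mm.

t = 2.15 mm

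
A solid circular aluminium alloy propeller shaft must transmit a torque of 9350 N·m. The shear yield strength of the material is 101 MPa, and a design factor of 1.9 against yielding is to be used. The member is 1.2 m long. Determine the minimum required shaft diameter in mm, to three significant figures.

d = 96.4 mm

Allowable shear stress τ_allow = 101/1.9 = 53.16 MPa.
For a solid shaft τ = 16T/(πd³), so d³ = 16T/(π τ_allow) = 16×9350000/(π×53.16) = 895800 mm³.
d = (895800)^(1/3) = 96.40 mm.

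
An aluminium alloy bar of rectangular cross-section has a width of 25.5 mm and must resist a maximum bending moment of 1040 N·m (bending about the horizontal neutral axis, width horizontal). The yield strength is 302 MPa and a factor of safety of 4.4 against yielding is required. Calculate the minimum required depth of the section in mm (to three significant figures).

σ_allow = 302/4.4 = 68.64 MPa.
For a rectangular section σ = 6M/(bh²), so h² = 6M/(b σ_allow) = 6×1040000/(25.5×68.64) = 3565 mm².
h = 59.71 mm.

h = 59.7 mm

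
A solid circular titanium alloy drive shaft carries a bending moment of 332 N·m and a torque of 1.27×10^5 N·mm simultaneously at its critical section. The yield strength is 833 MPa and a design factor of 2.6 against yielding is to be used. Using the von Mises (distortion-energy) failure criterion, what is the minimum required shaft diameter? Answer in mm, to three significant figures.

d = 22.3 mm

σ_allow = σ_y/n = 833/2.6 = 320.4 MPa.
For a solid shaft σ_b = 32M/(πd³) and τ = 16T/(πd³), so the von Mises stress is σ' = (16/πd³)·√(4M²+3T²).
√(4M²+3T²) = √(4×(332000)² + 3×(127000)²) = 699500 N·mm.
d³ = 16×699500/(π×320.4) = 11120 mm³.
d = 22.32 mm.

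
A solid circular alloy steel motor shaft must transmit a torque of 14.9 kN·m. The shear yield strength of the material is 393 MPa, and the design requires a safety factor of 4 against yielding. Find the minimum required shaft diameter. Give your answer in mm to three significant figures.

Allowable shear stress τ_allow = 393/4 = 98.25 MPa.
For a solid shaft τ = 16T/(πd³), so d³ = 16T/(π τ_allow) = 16×1.4900×10^7/(π×98.25) = 772400 mm³.
d = (772400)^(1/3) = 91.75 mm.

d = 91.8 mm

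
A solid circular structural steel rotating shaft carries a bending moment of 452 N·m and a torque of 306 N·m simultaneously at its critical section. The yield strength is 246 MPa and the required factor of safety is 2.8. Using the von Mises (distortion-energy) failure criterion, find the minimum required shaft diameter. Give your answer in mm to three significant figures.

d = 39.3 mm

σ_allow = σ_y/n = 246/2.8 = 87.86 MPa.
For a solid shaft σ_b = 32M/(πd³) and τ = 16T/(πd³), so the von Mises stress is σ' = (16/πd³)·√(4M²+3T²).
√(4M²+3T²) = √(4×(452000)² + 3×(306000)²) = 1.048×10^6 N·mm.
d³ = 16×1.048×10^6/(π×87.86) = 60750 mm³.
d = 39.31 mm.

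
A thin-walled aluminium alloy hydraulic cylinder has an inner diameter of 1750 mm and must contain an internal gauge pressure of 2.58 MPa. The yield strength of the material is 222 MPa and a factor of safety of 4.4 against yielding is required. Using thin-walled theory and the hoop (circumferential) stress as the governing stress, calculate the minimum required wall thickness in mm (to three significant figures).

σ_allow = 222/4.4 = 50.45 MPa.
Hoop stress σ_h = pD/(2t), so t = pD/(2σ_allow) = 2.58×1750/(2×50.45) = 44.74 mm.

t = 44.7 mm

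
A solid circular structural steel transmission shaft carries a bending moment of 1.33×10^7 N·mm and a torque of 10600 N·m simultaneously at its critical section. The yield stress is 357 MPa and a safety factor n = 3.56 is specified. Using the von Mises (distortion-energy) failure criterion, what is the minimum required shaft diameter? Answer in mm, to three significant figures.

d = 118 mm

σ_allow = σ_y/n = 357/3.56 = 100.3 MPa.
For a solid shaft σ_b = 32M/(πd³) and τ = 16T/(πd³), so the von Mises stress is σ' = (16/πd³)·√(4M²+3T²).
√(4M²+3T²) = √(4×(1.330×10^7)² + 3×(1.060×10^7)²) = 3.232×10^7 N·mm.
d³ = 16×3.232×10^7/(π×100.3) = 1.641×10^6 mm³.
d = 118.0 mm.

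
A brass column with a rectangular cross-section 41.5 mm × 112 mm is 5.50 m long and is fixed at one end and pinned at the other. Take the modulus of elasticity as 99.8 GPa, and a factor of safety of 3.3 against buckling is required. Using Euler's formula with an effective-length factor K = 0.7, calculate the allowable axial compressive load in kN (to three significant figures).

Buckling occurs about the weak axis: I_min = h·b³/12 = 112×41.5³/12 = 667100 mm⁴ (b = 41.5 mm is the smaller dimension).
Effective length L_e = KL = 0.7×5.50 m = 3850 mm.
Euler critical load P_cr = π²EI/L_e² = π²×99800×667100/3850² = 44330 N.
P_allow = P_cr/n = 44330/3.3 = 13430 N.

P_allow = 13.4 kN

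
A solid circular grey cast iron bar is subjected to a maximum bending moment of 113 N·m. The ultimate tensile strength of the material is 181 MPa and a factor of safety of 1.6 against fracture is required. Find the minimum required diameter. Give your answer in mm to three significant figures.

σ_allow = 181/1.6 = 113.1 MPa.
For a solid circular section σ = 32M/(πd³), so d³ = 32M/(π σ_allow) = 32×113000/(π×113.1) = 10170 mm³.
d = 21.67 mm.

d = 21.7 mm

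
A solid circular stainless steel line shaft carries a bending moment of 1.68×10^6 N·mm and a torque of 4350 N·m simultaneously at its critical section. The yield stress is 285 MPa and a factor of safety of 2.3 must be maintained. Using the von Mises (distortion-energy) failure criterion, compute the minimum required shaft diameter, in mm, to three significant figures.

d = 69.7 mm

σ_allow = σ_y/n = 285/2.3 = 123.9 MPa.
For a solid shaft σ_b = 32M/(πd³) and τ = 16T/(πd³), so the von Mises stress is σ' = (16/πd³)·√(4M²+3T²).
√(4M²+3T²) = √(4×(1.680×10^6)² + 3×(4.350×10^6)²) = 8.250×10^6 N·mm.
d³ = 16×8.250×10^6/(π×123.9) = 339100 mm³.
d = 69.73 mm.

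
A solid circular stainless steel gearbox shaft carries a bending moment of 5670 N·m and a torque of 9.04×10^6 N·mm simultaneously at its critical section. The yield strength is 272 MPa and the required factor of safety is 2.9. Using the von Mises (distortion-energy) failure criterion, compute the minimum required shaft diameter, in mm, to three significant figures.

d = 102 mm

σ_allow = σ_y/n = 272/2.9 = 93.79 MPa.
For a solid shaft σ_b = 32M/(πd³) and τ = 16T/(πd³), so the von Mises stress is σ' = (16/πd³)·√(4M²+3T²).
√(4M²+3T²) = √(4×(5.670×10^6)² + 3×(9.040×10^6)²) = 1.933×10^7 N·mm.
d³ = 16×1.933×10^7/(π×93.79) = 1.050×10^6 mm³.
d = 101.6 mm.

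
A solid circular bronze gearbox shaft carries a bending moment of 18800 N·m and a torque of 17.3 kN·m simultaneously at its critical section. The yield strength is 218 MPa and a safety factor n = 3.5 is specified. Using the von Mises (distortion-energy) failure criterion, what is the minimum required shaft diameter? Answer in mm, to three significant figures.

d = 158 mm

σ_allow = σ_y/n = 218/3.5 = 62.29 MPa.
For a solid shaft σ_b = 32M/(πd³) and τ = 16T/(πd³), so the von Mises stress is σ' = (16/πd³)·√(4M²+3T²).
√(4M²+3T²) = √(4×(1.880×10^7)² + 3×(1.730×10^7)²) = 4.808×10^7 N·mm.
d³ = 16×4.808×10^7/(π×62.29) = 3.931×10^6 mm³.
d = 157.8 mm.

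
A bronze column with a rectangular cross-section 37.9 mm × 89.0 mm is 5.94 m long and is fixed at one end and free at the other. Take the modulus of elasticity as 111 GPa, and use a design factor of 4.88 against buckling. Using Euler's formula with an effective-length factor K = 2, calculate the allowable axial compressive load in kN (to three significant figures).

Buckling occurs about the weak axis: I_min = h·b³/12 = 89.0×37.9³/12 = 403800 mm⁴ (b = 37.9 mm is the smaller dimension).
Effective length L_e = KL = 2×5.94 m = 11880 mm.
Euler critical load P_cr = π²EI/L_e² = π²×111000×403800/11880² = 3134 N.
P_allow = P_cr/n = 3134/4.88 = 642.2 N.

P_allow = 0.642 kN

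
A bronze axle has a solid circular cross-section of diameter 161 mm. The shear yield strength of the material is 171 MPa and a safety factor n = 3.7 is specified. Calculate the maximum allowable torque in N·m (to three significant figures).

τ_allow = 171/3.7 = 46.22 MPa.
For a solid shaft T_allow = τ_allow·πd³/16; πd³/16 = π×161³/16 = 819400 mm³.
T_allow = 46.22×819400 = 3.787×10^7 N·mm = 37870 N·m.

T_allow = 37900 N·m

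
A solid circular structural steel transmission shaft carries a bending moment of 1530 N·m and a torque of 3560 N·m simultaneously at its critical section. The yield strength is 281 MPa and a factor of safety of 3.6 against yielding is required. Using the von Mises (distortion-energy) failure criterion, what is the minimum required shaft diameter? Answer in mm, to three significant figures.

d = 76.6 mm

σ_allow = σ_y/n = 281/3.6 = 78.06 MPa.
For a solid shaft σ_b = 32M/(πd³) and τ = 16T/(πd³), so the von Mises stress is σ' = (16/πd³)·√(4M²+3T²).
√(4M²+3T²) = √(4×(1.530×10^6)² + 3×(3.560×10^6)²) = 6.884×10^6 N·mm.
d³ = 16×6.884×10^6/(π×78.06) = 449100 mm³.
d = 76.58 mm.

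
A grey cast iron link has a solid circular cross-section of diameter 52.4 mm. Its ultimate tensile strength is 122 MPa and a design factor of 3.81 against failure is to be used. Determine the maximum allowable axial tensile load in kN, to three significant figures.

σ_allow = 122/3.81 = 32.02 MPa.
A = πd²/4 = π×52.4²/4 = 2157 mm².
F_allow = σ_allow × A = 32.02×2157 = 69050 N.

F_allow = 69.1 kN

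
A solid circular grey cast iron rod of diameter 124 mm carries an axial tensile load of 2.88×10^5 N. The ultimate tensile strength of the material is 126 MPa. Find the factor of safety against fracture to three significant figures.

n = 5.28

A = πd²/4 = 12080 mm².
σ = F/A = 288000/12080 = 23.85 MPa.
n = 126/23.85 = 5.283.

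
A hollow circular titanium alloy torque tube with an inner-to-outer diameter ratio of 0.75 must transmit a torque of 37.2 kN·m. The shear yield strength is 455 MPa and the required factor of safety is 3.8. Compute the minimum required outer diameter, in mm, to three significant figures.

τ_allow = 455/3.8 = 119.7 MPa.
For a hollow shaft τ = 16T/[πd_o³(1−k⁴)] with k = 0.75, so 1−k⁴ = 0.6836.
d_o³ = 16T/[π τ_allow (1−k⁴)] = 16×3.7200×10^7/(π×119.7×0.6836) = 2.315×10^6 mm³.
d_o = 132.3 mm.

d_o = 132 mm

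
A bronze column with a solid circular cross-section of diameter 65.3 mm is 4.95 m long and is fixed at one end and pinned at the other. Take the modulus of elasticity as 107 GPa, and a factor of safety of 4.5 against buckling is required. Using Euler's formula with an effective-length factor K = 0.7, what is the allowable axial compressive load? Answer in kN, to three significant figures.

P_allow = 17.4 kN

I = πd⁴/64 = π×65.3⁴/64 = 892500 mm⁴.
Effective length L_e = KL = 0.7×4.95 m = 3465 mm.
Euler critical load P_cr = π²EI/L_e² = π²×107000×892500/3465² = 78510 N.
P_allow = P_cr/n = 78510/4.5 = 17450 N.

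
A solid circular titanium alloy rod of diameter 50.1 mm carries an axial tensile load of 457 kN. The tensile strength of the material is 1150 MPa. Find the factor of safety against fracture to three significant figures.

A = πd²/4 = 1971 mm².
σ = F/A = 457000/1971 = 231.8 MPa.
n = 1150/231.8 = 4.961.

n = 4.96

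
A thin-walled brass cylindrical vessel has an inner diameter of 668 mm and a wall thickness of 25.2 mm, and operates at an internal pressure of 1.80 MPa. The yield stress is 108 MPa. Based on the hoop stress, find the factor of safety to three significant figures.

σ_h = pD/(2t) = 1.80×668/(2×25.2) = 23.86 MPa.
n = 108/23.86 = 4.527.

n = 4.53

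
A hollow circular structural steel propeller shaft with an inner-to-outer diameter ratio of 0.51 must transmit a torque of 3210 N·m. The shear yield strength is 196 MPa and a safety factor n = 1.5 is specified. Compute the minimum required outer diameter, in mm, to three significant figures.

τ_allow = 196/1.5 = 130.7 MPa.
For a hollow shaft τ = 16T/[πd_o³(1−k⁴)] with k = 0.51, so 1−k⁴ = 0.9323.
d_o³ = 16T/[π τ_allow (1−k⁴)] = 16×3210000/(π×130.7×0.9323) = 134200 mm³.
d_o = 51.20 mm.

d_o = 51.2 mm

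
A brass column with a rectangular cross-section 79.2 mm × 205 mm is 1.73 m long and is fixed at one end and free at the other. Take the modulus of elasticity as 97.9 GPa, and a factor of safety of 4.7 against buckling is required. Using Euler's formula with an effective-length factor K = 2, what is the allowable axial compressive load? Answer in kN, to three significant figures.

Buckling occurs about the weak axis: I_min = h·b³/12 = 205×79.2³/12 = 8.487×10^6 mm⁴ (b = 79.2 mm is the smaller dimension).
Effective length L_e = KL = 2×1.73 m = 3460 mm.
Euler critical load P_cr = π²EI/L_e² = π²×97900×8.487×10^6/3460² = 685000 N.
P_allow = P_cr/n = 685000/4.7 = 145700 N.

P_allow = 146 kN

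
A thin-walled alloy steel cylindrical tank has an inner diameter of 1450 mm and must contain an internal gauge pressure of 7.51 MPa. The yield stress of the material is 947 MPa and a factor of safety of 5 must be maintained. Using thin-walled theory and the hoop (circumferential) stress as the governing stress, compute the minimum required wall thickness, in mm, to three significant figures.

σ_allow = 947/5 = 189.4 MPa.
Hoop stress σ_h = pD/(2t), so t = pD/(2σ_allow) = 7.51×1450/(2×189.4) = 28.75 mm.

t = 28.7 mm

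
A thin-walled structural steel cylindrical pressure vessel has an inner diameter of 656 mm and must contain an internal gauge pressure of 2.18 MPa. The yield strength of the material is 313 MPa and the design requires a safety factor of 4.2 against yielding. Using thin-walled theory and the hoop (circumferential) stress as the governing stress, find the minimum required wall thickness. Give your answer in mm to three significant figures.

σ_allow = 313/4.2 = 74.52 MPa.
Hoop stress σ_h = pD/(2t), so t = pD/(2σ_allow) = 2.18×656/(2×74.52) = 9.595 mm.

t = 9.59 mm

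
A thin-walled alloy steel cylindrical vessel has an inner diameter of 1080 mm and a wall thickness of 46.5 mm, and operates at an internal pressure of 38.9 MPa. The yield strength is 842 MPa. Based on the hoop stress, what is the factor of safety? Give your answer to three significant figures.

n = 1.86

σ_h = pD/(2t) = 38.9×1080/(2×46.5) = 451.7 MPa.
n = 842/451.7 = 1.864.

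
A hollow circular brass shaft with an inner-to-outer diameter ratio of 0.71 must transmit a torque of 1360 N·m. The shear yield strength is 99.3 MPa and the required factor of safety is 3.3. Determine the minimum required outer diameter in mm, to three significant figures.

τ_allow = 99.3/3.3 = 30.09 MPa.
For a hollow shaft τ = 16T/[πd_o³(1−k⁴)] with k = 0.71, so 1−k⁴ = 0.7459.
d_o³ = 16T/[π τ_allow (1−k⁴)] = 16×1360000/(π×30.09×0.7459) = 308600 mm³.
d_o = 67.58 mm.

d_o = 67.6 mm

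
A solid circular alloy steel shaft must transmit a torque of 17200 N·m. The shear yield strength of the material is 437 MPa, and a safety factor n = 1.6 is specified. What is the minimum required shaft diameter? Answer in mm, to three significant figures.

d = 68.5 mm

Allowable shear stress τ_allow = 437/1.6 = 273.1 MPa.
For a solid shaft τ = 16T/(πd³), so d³ = 16T/(π τ_allow) = 16×1.7200×10^7/(π×273.1) = 320700 mm³.
d = (320700)^(1/3) = 68.45 mm.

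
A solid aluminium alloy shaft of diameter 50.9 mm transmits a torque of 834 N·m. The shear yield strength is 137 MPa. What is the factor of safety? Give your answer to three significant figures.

n = 4.25

τ = 16T/(πd³) = 16×834000/(π×50.9³) = 32.21 MPa.
n = τ_limit/τ = 137/32.21 = 4.253.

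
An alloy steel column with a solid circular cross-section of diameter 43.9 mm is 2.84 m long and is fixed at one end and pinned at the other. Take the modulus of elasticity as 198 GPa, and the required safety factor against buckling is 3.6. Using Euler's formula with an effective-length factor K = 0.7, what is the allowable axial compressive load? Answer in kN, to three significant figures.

I = πd⁴/64 = π×43.9⁴/64 = 182300 mm⁴.
Effective length L_e = KL = 0.7×2.84 m = 1988 mm.
Euler critical load P_cr = π²EI/L_e² = π²×198000×182300/1988² = 90150 N.
P_allow = P_cr/n = 90150/3.6 = 25040 N.

P_allow = 25.0 kN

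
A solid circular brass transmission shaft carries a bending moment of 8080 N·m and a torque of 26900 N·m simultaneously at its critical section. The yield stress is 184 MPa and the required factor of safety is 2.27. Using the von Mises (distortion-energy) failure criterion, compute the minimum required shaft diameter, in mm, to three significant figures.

σ_allow = σ_y/n = 184/2.27 = 81.06 MPa.
For a solid shaft σ_b = 32M/(πd³) and τ = 16T/(πd³), so the von Mises stress is σ' = (16/πd³)·√(4M²+3T²).
√(4M²+3T²) = √(4×(8.080×10^6)² + 3×(2.690×10^7)²) = 4.932×10^7 N·mm.
d³ = 16×4.932×10^7/(π×81.06) = 3.099×10^6 mm³.
d = 145.8 mm.

d = 146 mm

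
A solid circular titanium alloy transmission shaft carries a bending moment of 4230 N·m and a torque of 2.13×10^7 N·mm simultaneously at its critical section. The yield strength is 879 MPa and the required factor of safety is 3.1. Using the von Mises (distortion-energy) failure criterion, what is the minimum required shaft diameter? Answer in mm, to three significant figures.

d = 87.9 mm

σ_allow = σ_y/n = 879/3.1 = 283.5 MPa.
For a solid shaft σ_b = 32M/(πd³) and τ = 16T/(πd³), so the von Mises stress is σ' = (16/πd³)·√(4M²+3T²).
√(4M²+3T²) = √(4×(4.230×10^6)² + 3×(2.130×10^7)²) = 3.785×10^7 N·mm.
d³ = 16×3.785×10^7/(π×283.5) = 679800 mm³.
d = 87.93 mm.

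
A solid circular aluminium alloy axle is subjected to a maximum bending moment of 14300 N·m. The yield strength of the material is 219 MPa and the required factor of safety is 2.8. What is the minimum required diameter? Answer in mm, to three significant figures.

d = 123 mm

σ_allow = 219/2.8 = 78.21 MPa.
For a solid circular section σ = 32M/(πd³), so d³ = 32M/(π σ_allow) = 32×1.4300×10^7/(π×78.21) = 1.862×10^6 mm³.
d = 123.0 mm.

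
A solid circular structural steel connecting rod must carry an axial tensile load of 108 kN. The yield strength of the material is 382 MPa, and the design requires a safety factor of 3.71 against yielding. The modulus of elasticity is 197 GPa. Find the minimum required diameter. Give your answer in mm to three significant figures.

Allowable stress σ_allow = 382/3.71 = 103.0 MPa.
Required area A = F/σ_allow = 108000/103.0 = 1049 mm².
A = πd²/4 → d = √(4A/π) = 36.54 mm.

d = 36.5 mm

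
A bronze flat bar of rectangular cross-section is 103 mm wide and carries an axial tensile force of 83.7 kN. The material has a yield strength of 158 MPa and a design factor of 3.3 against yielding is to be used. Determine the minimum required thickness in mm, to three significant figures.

σ_allow = 158/3.3 = 47.88 MPa.
Required area A = F/σ_allow = 83700/47.88 = 1748 mm².
t = A/w = 1748/103 = 16.97 mm.

t = 17.0 mm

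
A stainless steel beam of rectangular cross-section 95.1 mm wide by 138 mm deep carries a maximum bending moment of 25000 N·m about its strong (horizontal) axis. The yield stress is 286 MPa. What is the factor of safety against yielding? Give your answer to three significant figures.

n = 3.45

Section modulus S = bh²/6 = 95.1×138²/6 = 301800 mm³.
σ = M/S = 2.5000×10^7/301800 = 82.82 MPa.
n = 286/82.82 = 3.453.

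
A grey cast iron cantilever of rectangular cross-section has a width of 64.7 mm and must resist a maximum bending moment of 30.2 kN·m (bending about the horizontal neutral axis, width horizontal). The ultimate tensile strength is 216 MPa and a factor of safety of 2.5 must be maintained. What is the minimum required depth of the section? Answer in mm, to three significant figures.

h = 180 mm

σ_allow = 216/2.5 = 86.40 MPa.
For a rectangular section σ = 6M/(bh²), so h² = 6M/(b σ_allow) = 6×3.0200×10^7/(64.7×86.40) = 32410 mm².
h = 180.0 mm.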